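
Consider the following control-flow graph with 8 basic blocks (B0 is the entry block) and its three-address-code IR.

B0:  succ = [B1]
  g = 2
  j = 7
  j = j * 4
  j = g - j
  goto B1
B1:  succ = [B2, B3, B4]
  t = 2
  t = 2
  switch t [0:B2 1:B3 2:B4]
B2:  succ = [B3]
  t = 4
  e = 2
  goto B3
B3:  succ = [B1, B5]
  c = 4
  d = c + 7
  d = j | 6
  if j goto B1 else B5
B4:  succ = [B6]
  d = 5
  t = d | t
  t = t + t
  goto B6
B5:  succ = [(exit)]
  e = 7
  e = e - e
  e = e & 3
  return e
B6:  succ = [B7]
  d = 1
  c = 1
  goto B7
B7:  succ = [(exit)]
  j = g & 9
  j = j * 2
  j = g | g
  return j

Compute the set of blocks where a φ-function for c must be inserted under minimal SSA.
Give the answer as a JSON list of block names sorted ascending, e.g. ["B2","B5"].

idom tree: B1←B0 B2←B1 B3←B1 B4←B1 B5←B3 B6←B4 B7←B6
Join-block Dom:
  B1: preds {B0,B3}: {B0} ∩ {B0,B1,B3} = {B0}; idom=B0
  B3: preds {B1,B2}: {B0,B1} ∩ {B0,B1,B2} = {B0,B1}; idom=B1

DF walk-up:
  join B1 pred B0: · stop@B0
  join B1 pred B3: B3→B1 stop@B0
  join B3 pred B1: · stop@B1
  join B3 pred B2: B2 stop@B1
  B0: DF=∅
  B1: DF={B1}
  B2: DF={B3}
  B3: DF={B1}
  B4: DF=∅
  B5: DF=∅
  B6: DF=∅
  B7: DF=∅

φ for c: defs {B3,B6}
  DF⁺ = {B1}

Answer: ["B1"]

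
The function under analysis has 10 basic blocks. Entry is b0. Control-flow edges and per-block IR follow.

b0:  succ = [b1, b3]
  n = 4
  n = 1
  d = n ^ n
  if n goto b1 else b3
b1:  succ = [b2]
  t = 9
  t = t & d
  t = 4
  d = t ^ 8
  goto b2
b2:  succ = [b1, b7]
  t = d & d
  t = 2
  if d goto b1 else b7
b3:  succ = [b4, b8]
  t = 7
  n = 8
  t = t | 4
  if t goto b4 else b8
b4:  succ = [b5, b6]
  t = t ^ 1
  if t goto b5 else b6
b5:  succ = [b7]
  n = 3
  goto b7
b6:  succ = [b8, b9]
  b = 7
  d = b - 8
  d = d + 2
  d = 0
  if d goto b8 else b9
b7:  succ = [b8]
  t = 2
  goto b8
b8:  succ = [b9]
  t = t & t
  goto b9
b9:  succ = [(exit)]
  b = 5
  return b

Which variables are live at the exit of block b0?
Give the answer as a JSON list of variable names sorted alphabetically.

Block summaries:
  b0: def={d,n} ue=∅
  b1: def={d,t} ue={d}
  b2: def={t} ue={d}
  b3: def={n,t} ue=∅
  b4: def={t} ue={t}
  b5: def={n} ue=∅
  b6: def={b,d} ue=∅
  b7: def={t} ue=∅
  b8: def={t} ue={t}
  b9: def={b} ue=∅

Backward fixpoint:
  b0: in=∅ out={d}
  b1: in={d} out={d}
  b2: in={d} out={d}
  b3: in=∅ out={t}
  b4: in={t} out={t}
  b5: in=∅ out=∅
  b6: in={t} out={t}
  b7: in=∅ out={t}
  b8: in={t} out=∅
  b9: in=∅ out=∅

live-out(b0) = ["d"]

Answer: ["d"]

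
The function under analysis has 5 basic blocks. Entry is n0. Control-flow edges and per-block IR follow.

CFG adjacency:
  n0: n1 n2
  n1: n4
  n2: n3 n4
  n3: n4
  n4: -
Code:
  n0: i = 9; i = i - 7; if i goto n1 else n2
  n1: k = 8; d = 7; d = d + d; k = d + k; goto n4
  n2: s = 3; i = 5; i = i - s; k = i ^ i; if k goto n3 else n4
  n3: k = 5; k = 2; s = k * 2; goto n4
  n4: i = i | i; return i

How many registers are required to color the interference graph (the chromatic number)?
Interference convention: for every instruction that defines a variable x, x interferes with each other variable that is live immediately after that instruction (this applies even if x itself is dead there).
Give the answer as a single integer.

Answer: 3

Analysis:
Block summaries:
  n0: {i} / ∅
  n1: {d,k} / ∅
  n2: {i,k,s} / ∅
  n3: {k,s} / ∅
  n4: {i} / {i}

Liveness:
  live n0: ∅→{i}
  live n1: {i}→{i}
  live n2: ∅→{i}
  live n3: {i}→{i}
  live n4: {i}→∅

Conflict graph:
  d↔{i,k}
  i↔{d,k,s}
  k↔{d,i}
  s↔{i}

Colouring:
  lower bound: {d,i,k} mutually conflict ⇒ χ ≥ 3
  3-colouring: r0={i}  r1={d,s}  r2={k}
  χ = 3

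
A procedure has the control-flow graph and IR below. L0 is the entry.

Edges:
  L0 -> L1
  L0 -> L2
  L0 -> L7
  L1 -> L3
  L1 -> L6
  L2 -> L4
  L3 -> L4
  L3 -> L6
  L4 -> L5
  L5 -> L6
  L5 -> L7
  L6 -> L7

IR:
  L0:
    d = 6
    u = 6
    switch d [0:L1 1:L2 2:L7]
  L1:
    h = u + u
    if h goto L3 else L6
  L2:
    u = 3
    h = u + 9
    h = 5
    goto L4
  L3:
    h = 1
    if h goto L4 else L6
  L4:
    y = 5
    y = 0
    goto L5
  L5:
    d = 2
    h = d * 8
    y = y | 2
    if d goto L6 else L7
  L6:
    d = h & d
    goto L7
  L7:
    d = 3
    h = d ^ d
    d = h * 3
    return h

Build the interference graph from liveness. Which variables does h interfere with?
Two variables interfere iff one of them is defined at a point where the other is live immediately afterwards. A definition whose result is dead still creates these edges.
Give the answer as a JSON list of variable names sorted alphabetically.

def/use:
  L0: def={d,u} ue=∅
  L1: def={h} ue={u}
  L2: def={h,u} ue=∅
  L3: def={h} ue=∅
  L4: def={y} ue=∅
  L5: def={d,h,y} ue={y}
  L6: def={d} ue={d,h}
  L7: def={d,h} ue=∅

Backward fixpoint:
  L0 li=∅ lo={d,u}
  L1 li={d,u} lo={d,h}
  L2 li=∅ lo=∅
  L3 li={d} lo={d,h}
  L4 li=∅ lo={y}
  L5 li={y} lo={d,h}
  L6 li={d,h} lo=∅
  L7 li=∅ lo=∅

Conflict graph:
  d — {h,u,y}
  h — {d,y}
  u — {d}
  y — {d,h}

N(h) = ["d", "y"]

Answer: ["d", "y"]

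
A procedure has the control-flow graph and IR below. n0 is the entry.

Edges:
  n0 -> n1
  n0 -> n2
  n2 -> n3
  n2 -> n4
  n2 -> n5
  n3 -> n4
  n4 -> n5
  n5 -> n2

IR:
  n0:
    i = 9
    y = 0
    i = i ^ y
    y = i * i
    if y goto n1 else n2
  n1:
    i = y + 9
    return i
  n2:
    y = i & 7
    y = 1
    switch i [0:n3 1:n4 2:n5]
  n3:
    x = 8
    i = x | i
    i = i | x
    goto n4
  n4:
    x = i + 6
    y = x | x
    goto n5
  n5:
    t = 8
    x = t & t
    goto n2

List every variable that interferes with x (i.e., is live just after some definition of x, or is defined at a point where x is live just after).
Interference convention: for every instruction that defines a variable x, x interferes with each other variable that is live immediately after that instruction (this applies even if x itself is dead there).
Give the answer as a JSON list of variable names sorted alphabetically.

Per-block:
  n0 def {i,y} use ∅
  n1 def {i} use {y}
  n2 def {y} use {i}
  n3 def {i,x} use {i}
  n4 def {x,y} use {i}
  n5 def {t,x} use ∅

Liveness:
  live n0: ∅→{i,y}
  live n1: {y}→∅
  live n2: {i}→{i}
  live n3: {i}→{i}
  live n4: {i}→{i}
  live n5: {i}→{i}

Interfere edges:
  i↔{t,x,y}
  t↔{i}
  x↔{i}
  y↔{i}

N(x) = ["i"]

Answer: ["i"]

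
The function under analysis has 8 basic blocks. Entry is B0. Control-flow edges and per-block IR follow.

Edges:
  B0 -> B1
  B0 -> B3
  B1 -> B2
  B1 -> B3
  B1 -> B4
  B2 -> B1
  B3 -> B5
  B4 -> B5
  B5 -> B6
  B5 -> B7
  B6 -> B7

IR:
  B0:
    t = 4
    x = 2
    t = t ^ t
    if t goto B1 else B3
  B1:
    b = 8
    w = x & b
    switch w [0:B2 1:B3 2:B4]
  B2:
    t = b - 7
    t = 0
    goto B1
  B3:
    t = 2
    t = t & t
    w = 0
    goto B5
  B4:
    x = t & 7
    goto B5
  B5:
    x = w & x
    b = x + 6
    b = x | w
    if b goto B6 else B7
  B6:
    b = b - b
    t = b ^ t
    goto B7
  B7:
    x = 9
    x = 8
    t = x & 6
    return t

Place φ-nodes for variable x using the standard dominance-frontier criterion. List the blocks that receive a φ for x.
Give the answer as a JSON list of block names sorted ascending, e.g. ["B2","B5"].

Answer: ["B5"]

Analysis:
idom tree: B1←B0 B2←B1 B3←B0 B4←B1 B5←B0 B6←B5 B7←B5
Dom at joins:
  B1: preds {B0,B2}: {B0} ∩ {B0,B1,B2} = {B0}; idom=B0
  B3: preds {B0,B1}: {B0} ∩ {B0,B1} = {B0}; idom=B0
  B5: preds {B3,B4}: {B0,B3} ∩ {B0,B1,B4} = {B0}; idom=B0
  B7: preds {B5,B6}: {B0,B5} ∩ {B0,B5,B6} = {B0,B5}; idom=B5

Frontier:
  B1←B0: walk · to B0
  B1←B2: walk B2→B1 to B0
  B3←B0: walk · to B0
  B3←B1: walk B1 to B0
  B5←B3: walk B3 to B0
  B5←B4: walk B4→B1 to B0
  B7←B5: walk · to B5
  B7←B6: walk B6 to B5
  B0 → ∅
  B1 → {B1,B3,B5}
  B2 → {B1}
  B3 → {B5}
  B4 → {B5}
  B5 → ∅
  B6 → {B7}
  B7 → ∅

φ for x: defs {B0,B4,B5,B7}
  DF⁺ = {B5}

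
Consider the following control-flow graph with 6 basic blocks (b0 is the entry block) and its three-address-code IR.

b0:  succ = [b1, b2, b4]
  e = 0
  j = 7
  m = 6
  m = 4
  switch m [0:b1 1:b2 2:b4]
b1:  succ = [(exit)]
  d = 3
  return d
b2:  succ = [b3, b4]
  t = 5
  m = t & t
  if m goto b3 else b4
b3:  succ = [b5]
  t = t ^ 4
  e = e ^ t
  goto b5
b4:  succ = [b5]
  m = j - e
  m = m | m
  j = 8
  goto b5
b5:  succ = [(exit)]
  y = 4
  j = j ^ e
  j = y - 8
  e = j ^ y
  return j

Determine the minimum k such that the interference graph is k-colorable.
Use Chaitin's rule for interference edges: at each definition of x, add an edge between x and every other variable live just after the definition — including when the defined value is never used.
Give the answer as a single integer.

Answer: 4

Derivation:
def/use:
  b0: def={e,j,m} ue=∅
  b1: def={d} ue=∅
  b2: def={m,t} ue=∅
  b3: def={e,t} ue={e,t}
  b4: def={j,m} ue={e,j}
  b5: def={e,j,y} ue={e,j}

Live sets:
  b0 li=∅ lo={e,j}
  b1 li=∅ lo=∅
  b2 li={e,j} lo={e,j,t}
  b3 li={e,j,t} lo={e,j}
  b4 li={e,j} lo={e,j}
  b5 li={e,j} lo=∅

Conflict graph:
  d — ∅
  e — {j,m,t,y}
  j — {e,m,t,y}
  m — {e,j,t}
  t — {e,j,m}
  y — {e,j}

Registers:
  {e,j,m,t} pairwise interfere (4-clique) ⇒ χ ≥ 4
  4-colouring: R0={d,e}  R1={j}  R2={m,y}  R3={t}
  χ = 4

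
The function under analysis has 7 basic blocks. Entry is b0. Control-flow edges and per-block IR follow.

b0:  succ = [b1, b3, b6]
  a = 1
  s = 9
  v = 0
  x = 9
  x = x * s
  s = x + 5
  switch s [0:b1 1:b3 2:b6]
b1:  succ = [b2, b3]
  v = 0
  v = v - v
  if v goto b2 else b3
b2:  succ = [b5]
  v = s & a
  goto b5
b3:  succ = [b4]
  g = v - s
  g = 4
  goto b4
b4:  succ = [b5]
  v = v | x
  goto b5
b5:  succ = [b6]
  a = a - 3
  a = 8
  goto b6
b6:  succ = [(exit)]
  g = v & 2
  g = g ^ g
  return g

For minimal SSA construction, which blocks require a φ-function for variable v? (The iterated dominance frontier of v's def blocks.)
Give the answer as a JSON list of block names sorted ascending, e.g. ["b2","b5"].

Answer: ["b3", "b5", "b6"]

Derivation:
idom tree: b1←b0 b2←b1 b3←b0 b4←b3 b5←b0 b6←b0
Dom at joins:
  b3: preds {b0,b1}: {b0} ∩ {b0,b1} = {b0}; idom=b0
  b5: preds {b2,b4}: {b0,b1,b2} ∩ {b0,b3,b4} = {b0}; idom=b0
  b6: preds {b0,b5}: {b0} ∩ {b0,b5} = {b0}; idom=b0

DF walk-up:
  join b3 pred b0: · stop@b0
  join b3 pred b1: b1 stop@b0
  join b5 pred b2: b2→b1 stop@b0
  join b5 pred b4: b4→b3 stop@b0
  join b6 pred b0: · stop@b0
  join b6 pred b5: b5 stop@b0
  DF(b0)=∅
  DF(b1)={b3,b5}
  DF(b2)={b5}
  DF(b3)={b5}
  DF(b4)={b5}
  DF(b5)={b6}
  DF(b6)=∅

φ for v: defs {b0,b1,b2,b4}
  DF⁺ = {b3,b5,b6}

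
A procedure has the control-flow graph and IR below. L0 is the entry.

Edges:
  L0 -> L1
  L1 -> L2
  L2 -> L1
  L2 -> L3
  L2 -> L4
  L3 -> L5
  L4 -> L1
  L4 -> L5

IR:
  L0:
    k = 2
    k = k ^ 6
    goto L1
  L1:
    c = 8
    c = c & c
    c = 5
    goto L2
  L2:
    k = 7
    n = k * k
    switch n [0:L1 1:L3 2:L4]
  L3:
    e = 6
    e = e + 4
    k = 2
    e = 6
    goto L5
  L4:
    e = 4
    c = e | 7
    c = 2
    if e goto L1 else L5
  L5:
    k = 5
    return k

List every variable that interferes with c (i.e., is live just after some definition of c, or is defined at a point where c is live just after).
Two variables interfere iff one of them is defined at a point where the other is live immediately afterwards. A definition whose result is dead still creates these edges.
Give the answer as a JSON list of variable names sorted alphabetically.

Per-block:
  L0: def={k} ue=∅
  L1: def={c} ue=∅
  L2: def={k,n} ue=∅
  L3: def={e,k} ue=∅
  L4: def={c,e} ue=∅
  L5: def={k} ue=∅

Live sets:
  L0: in=∅ out=∅
  L1: in=∅ out=∅
  L2: in=∅ out=∅
  L3: in=∅ out=∅
  L4: in=∅ out=∅
  L5: in=∅ out=∅

Interference:
  c: {e}
  e: {c}
  k: ∅
  n: ∅

N(c) = ["e"]

Answer: ["e"]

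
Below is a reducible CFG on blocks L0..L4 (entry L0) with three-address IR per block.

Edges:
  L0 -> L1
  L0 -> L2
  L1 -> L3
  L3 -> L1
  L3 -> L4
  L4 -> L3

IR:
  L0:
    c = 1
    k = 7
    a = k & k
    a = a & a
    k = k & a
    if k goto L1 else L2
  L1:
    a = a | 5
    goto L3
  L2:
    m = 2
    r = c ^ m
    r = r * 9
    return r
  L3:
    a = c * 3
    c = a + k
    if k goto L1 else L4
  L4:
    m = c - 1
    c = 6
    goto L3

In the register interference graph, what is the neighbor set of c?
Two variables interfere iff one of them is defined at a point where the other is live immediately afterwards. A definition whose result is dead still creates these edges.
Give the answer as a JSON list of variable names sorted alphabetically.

Per-block:
  L0: {a,c,k} / ∅
  L1: {a} / {a}
  L2: {m,r} / {c}
  L3: {a,c} / {c,k}
  L4: {c,m} / {c}

Liveness:
  L0 li=∅ lo={a,c,k}
  L1 li={a,c,k} lo={c,k}
  L2 li={c} lo=∅
  L3 li={c,k} lo={a,c,k}
  L4 li={c,k} lo={c,k}

Conflict graph:
  a: {c,k}
  c: {a,k,m}
  k: {a,c,m}
  m: {c,k}
  r: ∅

N(c) = ["a", "k", "m"]

Answer: ["a", "k", "m"]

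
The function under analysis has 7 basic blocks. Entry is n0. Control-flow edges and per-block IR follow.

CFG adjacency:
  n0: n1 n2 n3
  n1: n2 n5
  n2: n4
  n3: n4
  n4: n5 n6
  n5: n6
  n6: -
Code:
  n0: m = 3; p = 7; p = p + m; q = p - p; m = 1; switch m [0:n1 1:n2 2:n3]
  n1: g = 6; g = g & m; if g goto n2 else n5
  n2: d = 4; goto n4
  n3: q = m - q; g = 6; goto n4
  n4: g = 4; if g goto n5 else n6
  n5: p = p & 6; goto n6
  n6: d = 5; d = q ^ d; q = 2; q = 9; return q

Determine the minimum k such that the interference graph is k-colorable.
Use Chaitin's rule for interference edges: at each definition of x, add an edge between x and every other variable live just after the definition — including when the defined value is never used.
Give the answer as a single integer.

def/use:
  n0 def {m,p,q} use ∅
  n1 def {g} use {m}
  n2 def {d} use ∅
  n3 def {g,q} use {m,q}
  n4 def {g} use ∅
  n5 def {p} use {p}
  n6 def {d,q} use {q}

Liveness:
  live n0: ∅→{m,p,q}
  live n1: {m,p,q}→{p,q}
  live n2: {p,q}→{p,q}
  live n3: {m,p,q}→{p,q}
  live n4: {p,q}→{p,q}
  live n5: {p,q}→{q}
  live n6: {q}→∅

Conflict graph:
  d↔{p,q}
  g↔{m,p,q}
  m↔{g,p,q}
  p↔{d,g,m,q}
  q↔{d,g,m,p}

Colouring:
  {g,m,p,q} pairwise interfere (4-clique) ⇒ χ ≥ 4
  4-colouring: c0={p}  c1={q}  c2={d,g}  c3={m}
  χ = 4

Answer: 4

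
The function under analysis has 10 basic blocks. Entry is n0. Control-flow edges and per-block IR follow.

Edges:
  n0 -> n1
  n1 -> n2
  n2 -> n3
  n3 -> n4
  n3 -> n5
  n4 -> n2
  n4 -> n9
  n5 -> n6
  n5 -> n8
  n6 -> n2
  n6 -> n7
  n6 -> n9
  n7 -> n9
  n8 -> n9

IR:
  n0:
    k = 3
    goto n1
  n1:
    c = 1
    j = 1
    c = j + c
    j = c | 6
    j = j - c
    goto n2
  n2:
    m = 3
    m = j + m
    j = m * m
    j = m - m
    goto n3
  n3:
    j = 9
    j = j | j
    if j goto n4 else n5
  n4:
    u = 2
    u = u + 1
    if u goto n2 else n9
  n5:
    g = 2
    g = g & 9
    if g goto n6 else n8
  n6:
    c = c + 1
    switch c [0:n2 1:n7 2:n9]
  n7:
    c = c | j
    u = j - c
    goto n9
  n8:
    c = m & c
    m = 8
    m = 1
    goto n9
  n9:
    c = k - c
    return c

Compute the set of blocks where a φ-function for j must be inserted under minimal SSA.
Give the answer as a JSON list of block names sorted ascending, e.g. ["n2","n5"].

idom tree: n1←n0 n2←n1 n3←n2 n4←n3 n5←n3 n6←n5 n7←n6 n8←n5 n9←n3
Join-block Dom:
  n2: preds {n1,n4,n6}: {n0,n1} ∩ {n0,n1,n2,n3,n4} ∩ {n0,n1,n2,n3,n5,n6} = {n0,n1}; idom=n1
  n9: preds {n4,n6,n7,n8}: {n0,n1,n2,n3,n4} ∩ {n0,n1,n2,n3,n5,n6} ∩ {n0,n1,n2,n3,n5,n6,n7} ∩ {n0,n1,n2,n3,n5,n8} = {n0,n1,n2,n3}; idom=n3

DF walk-up:
  n2←n1: walk · to n1
  n2←n4: walk n4→n3→n2 to n1
  n2←n6: walk n6→n5→n3→n2 to n1
  n9←n4: walk n4 to n3
  n9←n6: walk n6→n5 to n3
  n9←n7: walk n7→n6→n5 to n3
  n9←n8: walk n8→n5 to n3
  n0: DF=∅
  n1: DF=∅
  n2: DF={n2}
  n3: DF={n2}
  n4: DF={n2,n9}
  n5: DF={n2,n9}
  n6: DF={n2,n9}
  n7: DF={n9}
  n8: DF={n9}
  n9: DF=∅

φ for j: defs {n1,n2,n3}
  DF⁺ = {n2}

Answer: ["n2"]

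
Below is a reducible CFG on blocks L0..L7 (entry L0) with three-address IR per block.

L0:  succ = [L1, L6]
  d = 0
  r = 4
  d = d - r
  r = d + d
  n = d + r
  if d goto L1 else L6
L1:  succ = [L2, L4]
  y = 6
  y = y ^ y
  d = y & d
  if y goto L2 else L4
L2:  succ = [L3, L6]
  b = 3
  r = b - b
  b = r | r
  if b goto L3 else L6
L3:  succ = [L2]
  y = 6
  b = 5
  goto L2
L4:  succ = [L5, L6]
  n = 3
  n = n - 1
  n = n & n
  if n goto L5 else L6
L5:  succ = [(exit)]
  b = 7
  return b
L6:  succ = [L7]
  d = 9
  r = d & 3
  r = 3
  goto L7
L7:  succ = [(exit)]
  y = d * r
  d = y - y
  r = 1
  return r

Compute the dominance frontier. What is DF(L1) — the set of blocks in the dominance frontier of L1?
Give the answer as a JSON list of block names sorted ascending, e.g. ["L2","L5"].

idom tree: L1←L0 L2←L1 L3←L2 L4←L1 L5←L4 L6←L0 L7←L6
Join-block Dom:
  L2: preds {L1,L3}: {L0,L1} ∩ {L0,L1,L2,L3} = {L0,L1}; idom=L1
  L6: preds {L0,L2,L4}: {L0} ∩ {L0,L1,L2} ∩ {L0,L1,L4} = {L0}; idom=L0

Frontier:
  join L2 pred L1: · stop@L1
  join L2 pred L3: L3→L2 stop@L1
  join L6 pred L0: · stop@L0
  join L6 pred L2: L2→L1 stop@L0
  join L6 pred L4: L4→L1 stop@L0
  DF(L0)=∅
  DF(L1)={L6}
  DF(L2)={L2,L6}
  DF(L3)={L2}
  DF(L4)={L6}
  DF(L5)=∅
  DF(L6)=∅
  DF(L7)=∅

DF(L1) = ["L6"]

Answer: ["L6"]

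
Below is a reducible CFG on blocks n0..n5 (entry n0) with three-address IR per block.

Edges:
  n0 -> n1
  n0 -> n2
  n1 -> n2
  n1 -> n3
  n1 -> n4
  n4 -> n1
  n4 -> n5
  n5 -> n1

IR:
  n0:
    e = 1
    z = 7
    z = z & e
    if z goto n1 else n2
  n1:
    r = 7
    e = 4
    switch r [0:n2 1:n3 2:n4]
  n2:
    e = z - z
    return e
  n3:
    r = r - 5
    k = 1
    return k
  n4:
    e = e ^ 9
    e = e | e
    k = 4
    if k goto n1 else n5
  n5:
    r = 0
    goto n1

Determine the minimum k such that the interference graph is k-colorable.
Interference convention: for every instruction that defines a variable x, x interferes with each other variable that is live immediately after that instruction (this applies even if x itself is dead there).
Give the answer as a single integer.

Answer: 3

Working:
Block summaries:
  n0: def={e,z} ue=∅
  n1: def={e,r} ue=∅
  n2: def={e} ue={z}
  n3: def={k,r} ue={r}
  n4: def={e,k} ue={e}
  n5: def={r} ue=∅

Backward fixpoint:
  n0: in=∅ out={z}
  n1: in={z} out={e,r,z}
  n2: in={z} out=∅
  n3: in={r} out=∅
  n4: in={e,z} out={z}
  n5: in={z} out={z}

Interfere edges:
  e↔{r,z}
  k↔{z}
  r↔{e,z}
  z↔{e,k,r}

Colouring:
  {e,r,z} pairwise interfere (3-clique) ⇒ χ ≥ 3
  3-colouring: r0={z}  r1={e,k}  r2={r}
  χ = 3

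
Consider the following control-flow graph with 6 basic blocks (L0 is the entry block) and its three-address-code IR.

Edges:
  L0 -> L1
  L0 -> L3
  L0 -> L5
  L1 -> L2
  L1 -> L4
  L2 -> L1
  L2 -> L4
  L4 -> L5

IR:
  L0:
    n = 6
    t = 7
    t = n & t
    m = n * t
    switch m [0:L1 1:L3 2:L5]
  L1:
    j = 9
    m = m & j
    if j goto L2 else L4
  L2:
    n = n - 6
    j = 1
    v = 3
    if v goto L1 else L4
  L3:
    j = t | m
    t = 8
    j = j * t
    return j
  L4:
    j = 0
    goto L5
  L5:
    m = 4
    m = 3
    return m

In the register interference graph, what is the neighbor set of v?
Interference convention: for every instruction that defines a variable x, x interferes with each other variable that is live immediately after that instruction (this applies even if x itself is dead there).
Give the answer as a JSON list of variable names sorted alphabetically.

Answer: ["m", "n"]

Working:
def/use:
  L0: {m,n,t} / ∅
  L1: {j,m} / {m}
  L2: {j,n,v} / {n}
  L3: {j,t} / {m,t}
  L4: {j} / ∅
  L5: {m} / ∅

Liveness:
  L0 li=∅ lo={m,n,t}
  L1 li={m,n} lo={m,n}
  L2 li={m,n} lo={m,n}
  L3 li={m,t} lo=∅
  L4 li=∅ lo=∅
  L5 li=∅ lo=∅

Interfere edges:
  j — {m,n,t}
  m — {j,n,t,v}
  n — {j,m,t,v}
  t — {j,m,n}
  v — {m,n}

N(v) = ["m", "n"]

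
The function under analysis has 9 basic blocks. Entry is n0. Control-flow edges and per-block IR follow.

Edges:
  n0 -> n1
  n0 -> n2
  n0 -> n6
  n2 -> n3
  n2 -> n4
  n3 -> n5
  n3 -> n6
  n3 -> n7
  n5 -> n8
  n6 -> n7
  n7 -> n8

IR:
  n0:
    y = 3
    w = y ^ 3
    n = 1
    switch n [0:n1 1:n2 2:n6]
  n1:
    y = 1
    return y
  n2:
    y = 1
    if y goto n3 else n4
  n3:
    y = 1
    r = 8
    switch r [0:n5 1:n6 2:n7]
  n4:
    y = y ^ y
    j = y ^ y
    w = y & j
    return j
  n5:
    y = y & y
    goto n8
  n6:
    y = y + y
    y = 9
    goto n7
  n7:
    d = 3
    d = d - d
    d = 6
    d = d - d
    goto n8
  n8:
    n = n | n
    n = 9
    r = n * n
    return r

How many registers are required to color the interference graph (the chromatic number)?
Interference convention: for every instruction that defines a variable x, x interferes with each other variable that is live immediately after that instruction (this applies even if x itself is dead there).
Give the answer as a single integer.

Block summaries:
  n0 def {n,w,y} use ∅
  n1 def {y} use ∅
  n2 def {y} use ∅
  n3 def {r,y} use ∅
  n4 def {j,w,y} use {y}
  n5 def {y} use {y}
  n6 def {y} use {y}
  n7 def {d} use ∅
  n8 def {n,r} use {n}

Liveness:
  n0: in=∅ out={n,y}
  n1: in=∅ out=∅
  n2: in={n} out={n,y}
  n3: in={n} out={n,y}
  n4: in={y} out=∅
  n5: in={n,y} out={n}
  n6: in={n,y} out={n}
  n7: in={n} out={n}
  n8: in={n} out=∅

Interfere edges:
  d↔{n}
  j↔{w,y}
  n↔{d,r,y}
  r↔{n,y}
  w↔{j,y}
  y↔{j,n,r,w}

Chromatic number:
  lower bound: {j,w,y} mutually conflict ⇒ χ ≥ 3
  assign d→r0 j→r1 n→r1 r→r2 w→r2 y→r0 — no edge inside a register ⇒ χ ≤ 3
  χ = 3

Answer: 3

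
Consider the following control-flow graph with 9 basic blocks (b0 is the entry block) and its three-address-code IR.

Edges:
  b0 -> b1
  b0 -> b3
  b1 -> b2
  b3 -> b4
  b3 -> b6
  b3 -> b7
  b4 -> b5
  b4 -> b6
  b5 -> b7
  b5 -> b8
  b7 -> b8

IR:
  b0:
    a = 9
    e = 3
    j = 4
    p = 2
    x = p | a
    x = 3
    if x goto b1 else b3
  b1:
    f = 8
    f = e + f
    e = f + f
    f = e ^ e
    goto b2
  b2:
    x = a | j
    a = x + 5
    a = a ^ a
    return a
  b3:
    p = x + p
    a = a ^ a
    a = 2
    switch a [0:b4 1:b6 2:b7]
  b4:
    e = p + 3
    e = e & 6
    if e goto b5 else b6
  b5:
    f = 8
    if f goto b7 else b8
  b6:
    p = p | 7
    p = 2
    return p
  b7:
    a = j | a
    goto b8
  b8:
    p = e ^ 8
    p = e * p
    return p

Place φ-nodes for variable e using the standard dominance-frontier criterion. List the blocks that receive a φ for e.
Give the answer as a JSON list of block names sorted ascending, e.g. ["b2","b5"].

idom tree: b1←b0 b2←b1 b3←b0 b4←b3 b5←b4 b6←b3 b7←b3 b8←b3
Dom at joins:
  b6: preds {b3,b4}: {b0,b3} ∩ {b0,b3,b4} = {b0,b3}; idom=b3
  b7: preds {b3,b5}: {b0,b3} ∩ {b0,b3,b4,b5} = {b0,b3}; idom=b3
  b8: preds {b5,b7}: {b0,b3,b4,b5} ∩ {b0,b3,b7} = {b0,b3}; idom=b3

Frontier:
  join b6 pred b3: · stop@b3
  join b6 pred b4: b4 stop@b3
  join b7 pred b3: · stop@b3
  join b7 pred b5: b5→b4 stop@b3
  join b8 pred b5: b5→b4 stop@b3
  join b8 pred b7: b7 stop@b3
  b0 → ∅
  b1 → ∅
  b2 → ∅
  b3 → ∅
  b4 → {b6,b7,b8}
  b5 → {b7,b8}
  b6 → ∅
  b7 → {b8}
  b8 → ∅

φ for e: defs {b0,b1,b4}
  DF⁺ = {b6,b7,b8}

Answer: ["b6", "b7", "b8"]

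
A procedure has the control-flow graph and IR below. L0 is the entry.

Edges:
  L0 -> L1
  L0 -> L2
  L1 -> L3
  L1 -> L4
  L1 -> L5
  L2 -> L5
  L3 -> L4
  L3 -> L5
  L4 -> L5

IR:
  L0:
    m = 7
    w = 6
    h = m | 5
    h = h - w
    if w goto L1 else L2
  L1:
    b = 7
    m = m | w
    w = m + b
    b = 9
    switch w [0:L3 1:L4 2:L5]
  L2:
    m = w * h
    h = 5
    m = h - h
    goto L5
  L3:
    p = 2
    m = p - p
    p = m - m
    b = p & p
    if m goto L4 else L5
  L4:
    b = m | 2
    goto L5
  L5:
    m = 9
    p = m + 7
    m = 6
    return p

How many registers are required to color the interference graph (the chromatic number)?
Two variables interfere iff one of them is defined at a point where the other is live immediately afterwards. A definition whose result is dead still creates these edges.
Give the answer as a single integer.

Block summaries:
  L0: {h,m,w} / ∅
  L1: {b,m,w} / {m,w}
  L2: {h,m} / {h,w}
  L3: {b,m,p} / ∅
  L4: {b} / {m}
  L5: {m,p} / ∅

Liveness:
  L0 li=∅ lo={h,m,w}
  L1 li={m,w} lo={m}
  L2 li={h,w} lo=∅
  L3 li=∅ lo={m}
  L4 li={m} lo=∅
  L5 li=∅ lo=∅

Conflict graph:
  b: {m,w}
  h: {m,w}
  m: {b,h,p,w}
  p: {m}
  w: {b,h,m}

Registers:
  {b,m,w} pairwise interfere (3-clique) ⇒ χ ≥ 3
  assign b→r2 h→r2 m→r0 p→r1 w→r1 — no edge inside a register ⇒ χ ≤ 3
  χ = 3

Answer: 3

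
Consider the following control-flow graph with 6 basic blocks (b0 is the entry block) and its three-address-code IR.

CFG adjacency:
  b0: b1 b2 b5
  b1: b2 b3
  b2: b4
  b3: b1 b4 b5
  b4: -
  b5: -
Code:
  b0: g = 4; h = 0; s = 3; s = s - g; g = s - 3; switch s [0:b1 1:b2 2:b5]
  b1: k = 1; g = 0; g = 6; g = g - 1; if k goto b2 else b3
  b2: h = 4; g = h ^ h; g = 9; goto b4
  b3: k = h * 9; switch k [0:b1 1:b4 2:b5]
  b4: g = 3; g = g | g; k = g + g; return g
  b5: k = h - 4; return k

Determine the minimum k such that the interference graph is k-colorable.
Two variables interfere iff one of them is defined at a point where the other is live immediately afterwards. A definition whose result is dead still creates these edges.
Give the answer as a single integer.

Answer: 3

Derivation:
Per-block:
  b0: def={g,h,s} ue=∅
  b1: def={g,k} ue=∅
  b2: def={g,h} ue=∅
  b3: def={k} ue={h}
  b4: def={g,k} ue=∅
  b5: def={k} ue={h}

Backward fixpoint:
  b0: in=∅ out={h}
  b1: in={h} out={h}
  b2: in=∅ out=∅
  b3: in={h} out={h}
  b4: in=∅ out=∅
  b5: in={h} out=∅

Interference:
  g: {h,k,s}
  h: {g,k,s}
  k: {g,h}
  s: {g,h}

Colouring:
  {g,h,k} pairwise interfere (3-clique) ⇒ χ ≥ 3
  3-colouring: R0={g}  R1={h}  R2={k,s}
  χ = 3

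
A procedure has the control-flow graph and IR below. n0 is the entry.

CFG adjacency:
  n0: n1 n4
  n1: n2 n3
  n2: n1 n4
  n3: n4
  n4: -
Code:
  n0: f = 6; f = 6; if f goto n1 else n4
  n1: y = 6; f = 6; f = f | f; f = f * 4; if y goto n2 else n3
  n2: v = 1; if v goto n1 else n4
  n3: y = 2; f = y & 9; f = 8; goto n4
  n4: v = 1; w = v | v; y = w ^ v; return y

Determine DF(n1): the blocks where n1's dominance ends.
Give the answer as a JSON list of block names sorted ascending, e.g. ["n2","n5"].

Answer: ["n1", "n4"]

Derivation:
idom tree: n1←n0 n2←n1 n3←n1 n4←n0
Dom∩ at merges:
  n1: preds {n0,n2}: {n0} ∩ {n0,n1,n2} = {n0}; idom=n0
  n4: preds {n0,n2,n3}: {n0} ∩ {n0,n1,n2} ∩ {n0,n1,n3} = {n0}; idom=n0

DF derivation:
  join n1 pred n0: · stop@n0
  join n1 pred n2: n2→n1 stop@n0
  join n4 pred n0: · stop@n0
  join n4 pred n2: n2→n1 stop@n0
  join n4 pred n3: n3→n1 stop@n0
  n0: DF=∅
  n1: DF={n1,n4}
  n2: DF={n1,n4}
  n3: DF={n4}
  n4: DF=∅

DF(n1) = ["n1", "n4"]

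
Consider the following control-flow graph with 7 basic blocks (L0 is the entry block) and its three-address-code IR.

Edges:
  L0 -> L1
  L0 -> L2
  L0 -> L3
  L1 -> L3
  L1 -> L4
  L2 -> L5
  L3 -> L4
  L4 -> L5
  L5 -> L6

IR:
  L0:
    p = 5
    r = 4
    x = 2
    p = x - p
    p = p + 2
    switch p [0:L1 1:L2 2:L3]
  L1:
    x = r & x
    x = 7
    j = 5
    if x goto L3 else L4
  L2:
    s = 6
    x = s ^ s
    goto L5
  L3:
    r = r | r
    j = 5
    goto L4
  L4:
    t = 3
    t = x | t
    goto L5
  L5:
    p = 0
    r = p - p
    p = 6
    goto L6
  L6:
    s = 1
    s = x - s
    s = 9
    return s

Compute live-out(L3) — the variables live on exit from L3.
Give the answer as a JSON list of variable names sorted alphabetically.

Answer: ["x"]

Derivation:
Block summaries:
  L0: {p,r,x} / ∅
  L1: {j,x} / {r,x}
  L2: {s,x} / ∅
  L3: {j,r} / {r}
  L4: {t} / {x}
  L5: {p,r} / ∅
  L6: {s} / {x}

Live sets:
  live L0: ∅→{r,x}
  live L1: {r,x}→{r,x}
  live L2: ∅→{x}
  live L3: {r,x}→{x}
  live L4: {x}→{x}
  live L5: {x}→{x}
  live L6: {x}→∅

live-out(L3) = ["x"]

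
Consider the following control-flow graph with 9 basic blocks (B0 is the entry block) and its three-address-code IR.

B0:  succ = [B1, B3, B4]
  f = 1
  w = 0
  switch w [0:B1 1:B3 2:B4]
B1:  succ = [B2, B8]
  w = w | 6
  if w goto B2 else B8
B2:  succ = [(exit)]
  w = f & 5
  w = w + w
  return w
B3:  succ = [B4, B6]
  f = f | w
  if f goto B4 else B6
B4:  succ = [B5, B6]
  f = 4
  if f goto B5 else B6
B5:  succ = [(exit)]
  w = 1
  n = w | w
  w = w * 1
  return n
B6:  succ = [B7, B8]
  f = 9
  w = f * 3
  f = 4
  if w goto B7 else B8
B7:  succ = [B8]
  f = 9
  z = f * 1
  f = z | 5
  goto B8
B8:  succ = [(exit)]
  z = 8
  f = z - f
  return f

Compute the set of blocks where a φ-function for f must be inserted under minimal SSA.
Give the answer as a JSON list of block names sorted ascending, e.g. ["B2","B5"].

idom tree: B1←B0 B2←B1 B3←B0 B4←B0 B5←B4 B6←B0 B7←B6 B8←B0
Dom at joins:
  B4: preds {B0,B3}: {B0} ∩ {B0,B3} = {B0}; idom=B0
  B6: preds {B3,B4}: {B0,B3} ∩ {B0,B4} = {B0}; idom=B0
  B8: preds {B1,B6,B7}: {B0,B1} ∩ {B0,B6} ∩ {B0,B6,B7} = {B0}; idom=B0

Frontier:
  join B4 pred B0: · stop@B0
  join B4 pred B3: B3 stop@B0
  join B6 pred B3: B3 stop@B0
  join B6 pred B4: B4 stop@B0
  join B8 pred B1: B1 stop@B0
  join B8 pred B6: B6 stop@B0
  join B8 pred B7: B7→B6 stop@B0
  B0: DF=∅
  B1: DF={B8}
  B2: DF=∅
  B3: DF={B4,B6}
  B4: DF={B6}
  B5: DF=∅
  B6: DF={B8}
  B7: DF={B8}
  B8: DF=∅

φ for f: defs {B0,B3,B4,B6,B7,B8}
  DF⁺ = {B4,B6,B8}

Answer: ["B4", "B6", "B8"]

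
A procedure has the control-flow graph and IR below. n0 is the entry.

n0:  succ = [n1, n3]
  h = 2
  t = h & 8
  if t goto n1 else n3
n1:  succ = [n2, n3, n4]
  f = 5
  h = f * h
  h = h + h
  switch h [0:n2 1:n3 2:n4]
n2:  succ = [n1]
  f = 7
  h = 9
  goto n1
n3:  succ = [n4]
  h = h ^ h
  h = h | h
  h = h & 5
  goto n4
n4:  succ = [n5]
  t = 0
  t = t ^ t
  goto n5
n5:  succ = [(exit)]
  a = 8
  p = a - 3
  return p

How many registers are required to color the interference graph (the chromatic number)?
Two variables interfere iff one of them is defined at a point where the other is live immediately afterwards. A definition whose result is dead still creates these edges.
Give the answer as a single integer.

def/use:
  n0: {h,t} / ∅
  n1: {f,h} / {h}
  n2: {f,h} / ∅
  n3: {h} / {h}
  n4: {t} / ∅
  n5: {a,p} / ∅

Backward fixpoint:
  live n0: ∅→{h}
  live n1: {h}→{h}
  live n2: ∅→{h}
  live n3: {h}→∅
  live n4: ∅→∅
  live n5: ∅→∅

Interference:
  a↔∅
  f↔{h}
  h↔{f,t}
  p↔∅
  t↔{h}

Colouring:
  clique {f,h} ⇒ need ≥ 2
  assign a→c0 f→c1 h→c0 p→c0 t→c1 — no edge inside a register ⇒ χ ≤ 2
  χ = 2

Answer: 2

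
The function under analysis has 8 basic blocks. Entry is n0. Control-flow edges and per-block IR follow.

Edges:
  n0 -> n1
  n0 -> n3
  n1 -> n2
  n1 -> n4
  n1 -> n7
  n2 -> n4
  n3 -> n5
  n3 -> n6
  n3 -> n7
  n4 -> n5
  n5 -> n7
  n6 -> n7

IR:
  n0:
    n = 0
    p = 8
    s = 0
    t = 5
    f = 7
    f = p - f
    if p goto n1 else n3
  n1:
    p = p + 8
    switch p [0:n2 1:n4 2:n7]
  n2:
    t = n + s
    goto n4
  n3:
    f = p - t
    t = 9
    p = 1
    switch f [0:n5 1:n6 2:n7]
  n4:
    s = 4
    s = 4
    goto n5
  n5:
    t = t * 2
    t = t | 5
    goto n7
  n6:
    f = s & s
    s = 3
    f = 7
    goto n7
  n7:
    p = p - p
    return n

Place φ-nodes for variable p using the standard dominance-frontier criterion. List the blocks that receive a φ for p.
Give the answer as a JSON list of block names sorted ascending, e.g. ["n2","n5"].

Answer: ["n5", "n7"]

Derivation:
idom tree: n1←n0 n2←n1 n3←n0 n4←n1 n5←n0 n6←n3 n7←n0
Join-block Dom:
  n4: preds {n1,n2}: {n0,n1} ∩ {n0,n1,n2} = {n0,n1}; idom=n1
  n5: preds {n3,n4}: {n0,n3} ∩ {n0,n1,n4} = {n0}; idom=n0
  n7: preds {n1,n3,n5,n6}: {n0,n1} ∩ {n0,n3} ∩ {n0,n5} ∩ {n0,n3,n6} = {n0}; idom=n0

DF derivation:
  n4←n1: walk · to n1
  n4←n2: walk n2 to n1
  n5←n3: walk n3 to n0
  n5←n4: walk n4→n1 to n0
  n7←n1: walk n1 to n0
  n7←n3: walk n3 to n0
  n7←n5: walk n5 to n0
  n7←n6: walk n6→n3 to n0
  DF(n0)=∅
  DF(n1)={n5,n7}
  DF(n2)={n4}
  DF(n3)={n5,n7}
  DF(n4)={n5}
  DF(n5)={n7}
  DF(n6)={n7}
  DF(n7)=∅

φ for p: defs {n0,n1,n3,n7}
  DF⁺ = {n5,n7}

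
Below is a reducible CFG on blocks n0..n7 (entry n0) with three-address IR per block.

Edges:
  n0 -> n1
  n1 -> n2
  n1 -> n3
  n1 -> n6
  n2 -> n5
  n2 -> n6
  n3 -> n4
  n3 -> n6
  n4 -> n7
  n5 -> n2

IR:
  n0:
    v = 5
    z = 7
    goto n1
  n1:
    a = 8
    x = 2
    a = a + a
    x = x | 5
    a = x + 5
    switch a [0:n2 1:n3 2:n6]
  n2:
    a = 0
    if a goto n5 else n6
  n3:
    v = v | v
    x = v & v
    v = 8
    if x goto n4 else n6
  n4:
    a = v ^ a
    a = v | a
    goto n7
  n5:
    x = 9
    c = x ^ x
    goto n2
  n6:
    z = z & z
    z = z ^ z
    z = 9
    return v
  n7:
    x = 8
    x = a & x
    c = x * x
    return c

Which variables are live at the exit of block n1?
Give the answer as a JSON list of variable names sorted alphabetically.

Answer: ["a", "v", "z"]

Analysis:
Block summaries:
  n0: def={v,z} ue=∅
  n1: def={a,x} ue=∅
  n2: def={a} ue=∅
  n3: def={v,x} ue={v}
  n4: def={a} ue={a,v}
  n5: def={c,x} ue=∅
  n6: def={z} ue={v,z}
  n7: def={c,x} ue={a}

Backward fixpoint:
  n0: in=∅ out={v,z}
  n1: in={v,z} out={a,v,z}
  n2: in={v,z} out={v,z}
  n3: in={a,v,z} out={a,v,z}
  n4: in={a,v} out={a}
  n5: in={v,z} out={v,z}
  n6: in={v,z} out=∅
  n7: in={a} out=∅

live-out(n1) = ["a", "v", "z"]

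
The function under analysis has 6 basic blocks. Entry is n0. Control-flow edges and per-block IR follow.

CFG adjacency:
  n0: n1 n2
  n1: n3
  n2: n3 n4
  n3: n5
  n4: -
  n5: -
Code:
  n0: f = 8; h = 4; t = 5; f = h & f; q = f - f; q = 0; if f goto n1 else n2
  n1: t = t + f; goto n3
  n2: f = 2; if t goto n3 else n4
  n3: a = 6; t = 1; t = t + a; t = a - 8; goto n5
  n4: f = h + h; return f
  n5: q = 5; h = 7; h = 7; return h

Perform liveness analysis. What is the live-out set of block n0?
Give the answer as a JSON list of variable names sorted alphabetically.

Answer: ["f", "h", "t"]

Working:
Block summaries:
  n0: {f,h,q,t} / ∅
  n1: {t} / {f,t}
  n2: {f} / {t}
  n3: {a,t} / ∅
  n4: {f} / {h}
  n5: {h,q} / ∅

Liveness:
  live n0: ∅→{f,h,t}
  live n1: {f,t}→∅
  live n2: {h,t}→{h}
  live n3: ∅→∅
  live n4: {h}→∅
  live n5: ∅→∅

live-out(n0) = ["f", "h", "t"]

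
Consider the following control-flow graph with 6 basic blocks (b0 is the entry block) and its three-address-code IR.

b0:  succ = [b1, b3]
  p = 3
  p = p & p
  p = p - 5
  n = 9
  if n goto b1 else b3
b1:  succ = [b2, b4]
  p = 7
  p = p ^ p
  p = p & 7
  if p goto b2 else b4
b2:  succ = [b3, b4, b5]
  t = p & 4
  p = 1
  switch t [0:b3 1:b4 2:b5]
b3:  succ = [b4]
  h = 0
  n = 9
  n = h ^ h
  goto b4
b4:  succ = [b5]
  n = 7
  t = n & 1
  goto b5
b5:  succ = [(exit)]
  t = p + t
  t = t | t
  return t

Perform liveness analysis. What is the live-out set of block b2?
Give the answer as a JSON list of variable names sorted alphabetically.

Per-block:
  b0: {n,p} / ∅
  b1: {p} / ∅
  b2: {p,t} / {p}
  b3: {h,n} / ∅
  b4: {n,t} / ∅
  b5: {t} / {p,t}

Liveness:
  b0: in=∅ out={p}
  b1: in=∅ out={p}
  b2: in={p} out={p,t}
  b3: in={p} out={p}
  b4: in={p} out={p,t}
  b5: in={p,t} out=∅

live-out(b2) = ["p", "t"]

Answer: ["p", "t"]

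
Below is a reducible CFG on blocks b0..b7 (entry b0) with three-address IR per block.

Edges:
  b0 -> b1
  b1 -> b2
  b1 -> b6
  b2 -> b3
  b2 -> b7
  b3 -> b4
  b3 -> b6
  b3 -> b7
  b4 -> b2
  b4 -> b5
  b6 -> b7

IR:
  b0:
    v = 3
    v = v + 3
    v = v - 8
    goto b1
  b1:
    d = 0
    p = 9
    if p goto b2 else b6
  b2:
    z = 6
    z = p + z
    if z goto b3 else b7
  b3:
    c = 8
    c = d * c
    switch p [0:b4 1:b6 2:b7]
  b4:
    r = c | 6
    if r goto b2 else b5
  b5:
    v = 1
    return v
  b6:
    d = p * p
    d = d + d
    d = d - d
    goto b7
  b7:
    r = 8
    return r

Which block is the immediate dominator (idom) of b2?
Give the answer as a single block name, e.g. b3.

idom tree: b1←b0 b2←b1 b3←b2 b4←b3 b5←b4 b6←b1 b7←b1
Dom∩ at merges:
  b2: preds {b1,b4}: {b0,b1} ∩ {b0,b1,b2,b3,b4} = {b0,b1}; idom=b1
  b6: preds {b1,b3}: {b0,b1} ∩ {b0,b1,b2,b3} = {b0,b1}; idom=b1
  b7: preds {b2,b3,b6}: {b0,b1,b2} ∩ {b0,b1,b2,b3} ∩ {b0,b1,b6} = {b0,b1}; idom=b1

idom(b2) = b1

Answer: b1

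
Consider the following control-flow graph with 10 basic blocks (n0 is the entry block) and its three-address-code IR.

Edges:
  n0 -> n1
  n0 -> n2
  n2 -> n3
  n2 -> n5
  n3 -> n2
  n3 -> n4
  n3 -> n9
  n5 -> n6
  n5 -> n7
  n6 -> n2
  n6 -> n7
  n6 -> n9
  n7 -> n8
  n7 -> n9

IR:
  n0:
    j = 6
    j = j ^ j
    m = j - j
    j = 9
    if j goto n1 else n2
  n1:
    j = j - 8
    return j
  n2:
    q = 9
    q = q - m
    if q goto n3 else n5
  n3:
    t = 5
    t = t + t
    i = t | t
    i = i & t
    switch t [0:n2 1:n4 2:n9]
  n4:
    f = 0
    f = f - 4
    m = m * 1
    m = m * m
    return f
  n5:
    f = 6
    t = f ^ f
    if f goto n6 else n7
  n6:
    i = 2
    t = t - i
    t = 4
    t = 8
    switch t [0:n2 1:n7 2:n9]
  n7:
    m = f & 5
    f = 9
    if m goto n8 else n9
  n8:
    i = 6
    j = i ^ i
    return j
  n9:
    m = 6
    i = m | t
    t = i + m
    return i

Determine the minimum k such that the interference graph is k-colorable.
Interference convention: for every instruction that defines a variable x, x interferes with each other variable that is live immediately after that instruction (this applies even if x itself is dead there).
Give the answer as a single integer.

def/use:
  n0: def={j,m} ue=∅
  n1: def={j} ue={j}
  n2: def={q} ue={m}
  n3: def={i,t} ue=∅
  n4: def={f,m} ue={m}
  n5: def={f,t} ue=∅
  n6: def={i,t} ue={t}
  n7: def={f,m} ue={f}
  n8: def={i,j} ue=∅
  n9: def={i,m,t} ue={t}

Backward fixpoint:
  n0: in=∅ out={j,m}
  n1: in={j} out=∅
  n2: in={m} out={m}
  n3: in={m} out={m,t}
  n4: in={m} out=∅
  n5: in={m} out={f,m,t}
  n6: in={f,m,t} out={f,m,t}
  n7: in={f,t} out={t}
  n8: in=∅ out=∅
  n9: in={t} out=∅

Interfere edges:
  f — {i,m,t}
  i — {f,m,t}
  j — {m}
  m — {f,i,j,q,t}
  q — {m}
  t — {f,i,m}

Chromatic number:
  clique {f,i,m,t} ⇒ need ≥ 4
  4-colouring: r0={m}  r1={f,j,q}  r2={i}  r3={t}
  χ = 4

Answer: 4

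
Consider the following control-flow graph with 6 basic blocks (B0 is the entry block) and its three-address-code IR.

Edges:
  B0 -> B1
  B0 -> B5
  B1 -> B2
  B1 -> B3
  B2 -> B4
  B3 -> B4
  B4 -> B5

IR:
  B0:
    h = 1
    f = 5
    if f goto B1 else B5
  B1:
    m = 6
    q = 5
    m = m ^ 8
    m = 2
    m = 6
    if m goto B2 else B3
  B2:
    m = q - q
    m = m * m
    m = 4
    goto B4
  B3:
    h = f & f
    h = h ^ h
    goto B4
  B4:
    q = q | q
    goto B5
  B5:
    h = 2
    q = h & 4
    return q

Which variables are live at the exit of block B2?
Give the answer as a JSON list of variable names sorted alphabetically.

Answer: ["q"]

Derivation:
Block summaries:
  B0: def={f,h} ue=∅
  B1: def={m,q} ue=∅
  B2: def={m} ue={q}
  B3: def={h} ue={f}
  B4: def={q} ue={q}
  B5: def={h,q} ue=∅

Liveness:
  B0: in=∅ out={f}
  B1: in={f} out={f,q}
  B2: in={q} out={q}
  B3: in={f,q} out={q}
  B4: in={q} out=∅
  B5: in=∅ out=∅

live-out(B2) = ["q"]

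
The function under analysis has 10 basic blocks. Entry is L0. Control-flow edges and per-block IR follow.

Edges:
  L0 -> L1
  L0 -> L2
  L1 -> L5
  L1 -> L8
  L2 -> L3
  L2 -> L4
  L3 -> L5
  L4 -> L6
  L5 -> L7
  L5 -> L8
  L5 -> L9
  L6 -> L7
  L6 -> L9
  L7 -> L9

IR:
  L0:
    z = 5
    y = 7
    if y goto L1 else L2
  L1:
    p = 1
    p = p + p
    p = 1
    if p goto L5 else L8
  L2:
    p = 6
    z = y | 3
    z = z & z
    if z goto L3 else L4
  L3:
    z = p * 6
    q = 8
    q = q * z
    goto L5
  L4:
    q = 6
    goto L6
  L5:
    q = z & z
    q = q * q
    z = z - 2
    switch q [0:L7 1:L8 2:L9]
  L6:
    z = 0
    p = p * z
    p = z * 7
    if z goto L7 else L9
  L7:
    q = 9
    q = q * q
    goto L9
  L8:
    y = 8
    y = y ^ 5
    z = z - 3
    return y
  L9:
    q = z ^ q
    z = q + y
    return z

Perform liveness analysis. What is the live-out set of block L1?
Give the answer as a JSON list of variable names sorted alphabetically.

Block summaries:
  L0: {y,z} / ∅
  L1: {p} / ∅
  L2: {p,z} / {y}
  L3: {q,z} / {p}
  L4: {q} / ∅
  L5: {q,z} / {z}
  L6: {p,z} / {p}
  L7: {q} / ∅
  L8: {y,z} / {z}
  L9: {q,z} / {q,y,z}

Liveness:
  live L0: ∅→{y,z}
  live L1: {y,z}→{y,z}
  live L2: {y}→{p,y}
  live L3: {p,y}→{y,z}
  live L4: {p,y}→{p,q,y}
  live L5: {y,z}→{q,y,z}
  live L6: {p,q,y}→{q,y,z}
  live L7: {y,z}→{q,y,z}
  live L8: {z}→∅
  live L9: {q,y,z}→∅

live-out(L1) = ["y", "z"]

Answer: ["y", "z"]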